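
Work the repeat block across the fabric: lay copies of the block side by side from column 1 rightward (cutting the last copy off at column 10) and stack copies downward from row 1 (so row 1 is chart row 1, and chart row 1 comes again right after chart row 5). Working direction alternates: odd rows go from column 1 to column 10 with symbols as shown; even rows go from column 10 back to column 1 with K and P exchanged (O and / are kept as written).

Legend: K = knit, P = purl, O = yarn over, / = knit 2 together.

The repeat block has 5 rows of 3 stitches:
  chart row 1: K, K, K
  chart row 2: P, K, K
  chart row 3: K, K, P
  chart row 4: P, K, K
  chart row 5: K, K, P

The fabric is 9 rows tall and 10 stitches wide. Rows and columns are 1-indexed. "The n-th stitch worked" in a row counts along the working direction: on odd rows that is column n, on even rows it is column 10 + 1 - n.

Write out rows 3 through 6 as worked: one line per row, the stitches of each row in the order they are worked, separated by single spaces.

Row 3: chart row 3, RS - tile across columns 1-10 and work as-is.
Row 4: chart row 4, WS - tiled (columns 1-10): P K K P K K P K K P; work from column 10 back to 1 with K<->P swapped.
Row 5: chart row 5, RS - tile across columns 1-10 and work as-is.
Row 6: chart row 1, WS - tiled (columns 1-10): K K K K K K K K K K; work from column 10 back to 1 with K<->P swapped.

Rows as worked:
K K P K K P K K P K
K P P K P P K P P K
K K P K K P K K P K
P P P P P P P P P P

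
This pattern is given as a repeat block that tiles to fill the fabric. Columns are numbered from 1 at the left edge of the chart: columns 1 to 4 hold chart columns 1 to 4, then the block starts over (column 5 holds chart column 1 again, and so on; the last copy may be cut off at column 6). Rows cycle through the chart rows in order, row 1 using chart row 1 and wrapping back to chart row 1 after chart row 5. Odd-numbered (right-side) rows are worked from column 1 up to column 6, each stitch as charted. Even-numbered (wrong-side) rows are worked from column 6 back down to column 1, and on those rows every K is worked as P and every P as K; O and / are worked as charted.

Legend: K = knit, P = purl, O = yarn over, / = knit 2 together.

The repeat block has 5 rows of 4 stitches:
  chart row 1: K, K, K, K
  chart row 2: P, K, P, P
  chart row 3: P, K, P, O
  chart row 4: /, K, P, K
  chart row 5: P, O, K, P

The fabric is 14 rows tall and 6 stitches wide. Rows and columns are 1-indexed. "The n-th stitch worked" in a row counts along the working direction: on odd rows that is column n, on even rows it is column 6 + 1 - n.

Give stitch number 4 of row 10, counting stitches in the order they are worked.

Result:
P

Derivation:
For row 10: chart row = ((10-1) mod 5) + 1 = 5; this is a WS (even) row.
Chart row 5 tiled across columns 1-6: P O K P P O
Wrong side: read the tiled row from column 6 down to 1 and exchange K with P (leave O, /).
Row 10 as worked: O K K P O K
Counting 4 along the worked row gives P.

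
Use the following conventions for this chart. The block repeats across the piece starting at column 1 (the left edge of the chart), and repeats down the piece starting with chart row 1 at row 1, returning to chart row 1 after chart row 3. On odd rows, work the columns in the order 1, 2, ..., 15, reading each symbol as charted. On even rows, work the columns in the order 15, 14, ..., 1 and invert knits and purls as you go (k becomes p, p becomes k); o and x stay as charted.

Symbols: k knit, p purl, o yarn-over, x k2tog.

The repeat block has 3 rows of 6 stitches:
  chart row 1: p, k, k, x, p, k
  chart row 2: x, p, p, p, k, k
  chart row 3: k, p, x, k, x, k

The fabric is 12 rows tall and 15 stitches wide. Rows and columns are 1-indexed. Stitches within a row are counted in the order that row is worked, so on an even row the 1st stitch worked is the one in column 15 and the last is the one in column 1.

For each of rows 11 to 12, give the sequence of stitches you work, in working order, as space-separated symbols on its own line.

Result:
x p p p k k x p p p k k x p p
x k p p x p x k p p x p x k p

Derivation:
Row 11: chart row 2, RS - tile across columns 1-15 and work as-is.
Row 12: chart row 3, WS - tiled (columns 1-15): k p x k x k k p x k x k k p x; work from column 15 back to 1 with k<->p swapped.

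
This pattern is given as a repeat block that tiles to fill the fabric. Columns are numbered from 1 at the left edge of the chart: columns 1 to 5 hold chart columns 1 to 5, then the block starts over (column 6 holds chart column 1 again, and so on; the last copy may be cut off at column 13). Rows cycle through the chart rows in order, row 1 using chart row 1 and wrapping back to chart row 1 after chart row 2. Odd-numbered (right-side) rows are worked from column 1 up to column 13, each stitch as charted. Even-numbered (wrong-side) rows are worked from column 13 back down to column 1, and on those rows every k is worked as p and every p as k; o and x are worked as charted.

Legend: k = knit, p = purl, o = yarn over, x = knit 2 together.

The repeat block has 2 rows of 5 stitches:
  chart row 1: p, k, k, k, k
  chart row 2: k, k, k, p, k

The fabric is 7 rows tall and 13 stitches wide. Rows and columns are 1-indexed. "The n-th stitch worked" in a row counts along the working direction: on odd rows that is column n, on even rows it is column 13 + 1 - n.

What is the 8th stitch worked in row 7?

For row 7: chart row = ((7-1) mod 2) + 1 = 1; this is a RS (odd) row.
Chart row 1 tiled across columns 1-13: p k k k k p k k k k p k k
RS row: no reversal, no swap; stitch n worked = column n.
Stitch 8 in working order -> k

== STITCH ==
k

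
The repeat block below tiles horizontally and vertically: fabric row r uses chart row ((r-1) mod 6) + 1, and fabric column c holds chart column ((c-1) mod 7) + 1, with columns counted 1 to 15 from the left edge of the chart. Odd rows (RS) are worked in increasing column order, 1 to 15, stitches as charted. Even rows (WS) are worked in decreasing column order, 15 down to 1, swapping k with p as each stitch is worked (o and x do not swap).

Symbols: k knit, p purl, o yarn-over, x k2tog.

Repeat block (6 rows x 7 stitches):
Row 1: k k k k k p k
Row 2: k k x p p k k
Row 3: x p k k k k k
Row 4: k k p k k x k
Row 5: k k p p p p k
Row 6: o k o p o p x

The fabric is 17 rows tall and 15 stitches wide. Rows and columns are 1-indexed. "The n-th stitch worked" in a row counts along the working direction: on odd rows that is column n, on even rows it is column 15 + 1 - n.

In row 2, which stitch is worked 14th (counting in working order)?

Result:
p

Derivation:
For row 2: chart row = ((2-1) mod 6) + 1 = 2; this is a WS (even) row.
Chart row 2 tiled across columns 1-15: k k x p p k k k k x p p k k k
Wrong side: read the tiled row from column 15 down to 1 and exchange k with p (leave o, x).
Row 2 as worked: p p p k k x p p p p k k x p p
Counting 14 along the worked row gives p.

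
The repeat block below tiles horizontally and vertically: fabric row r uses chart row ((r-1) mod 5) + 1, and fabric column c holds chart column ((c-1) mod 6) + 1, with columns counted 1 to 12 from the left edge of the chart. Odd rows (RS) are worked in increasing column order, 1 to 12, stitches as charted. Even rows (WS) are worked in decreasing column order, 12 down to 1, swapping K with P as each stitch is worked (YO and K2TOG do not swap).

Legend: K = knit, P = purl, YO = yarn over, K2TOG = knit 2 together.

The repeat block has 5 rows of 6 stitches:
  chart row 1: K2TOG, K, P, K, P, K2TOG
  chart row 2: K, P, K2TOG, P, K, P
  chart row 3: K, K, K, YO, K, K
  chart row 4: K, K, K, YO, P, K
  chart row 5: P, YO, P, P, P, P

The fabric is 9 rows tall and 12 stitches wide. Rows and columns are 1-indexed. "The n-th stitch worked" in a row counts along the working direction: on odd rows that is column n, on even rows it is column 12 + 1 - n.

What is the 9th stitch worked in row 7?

Result:
K2TOG

Derivation:
For row 7: chart row = ((7-1) mod 5) + 1 = 2; this is a RS (odd) row.
Chart row 2 tiled across columns 1-12: K P K2TOG P K P K P K2TOG P K P
RS row: no reversal, no swap; stitch n worked = column n.
The 9th stitch worked is K2TOG.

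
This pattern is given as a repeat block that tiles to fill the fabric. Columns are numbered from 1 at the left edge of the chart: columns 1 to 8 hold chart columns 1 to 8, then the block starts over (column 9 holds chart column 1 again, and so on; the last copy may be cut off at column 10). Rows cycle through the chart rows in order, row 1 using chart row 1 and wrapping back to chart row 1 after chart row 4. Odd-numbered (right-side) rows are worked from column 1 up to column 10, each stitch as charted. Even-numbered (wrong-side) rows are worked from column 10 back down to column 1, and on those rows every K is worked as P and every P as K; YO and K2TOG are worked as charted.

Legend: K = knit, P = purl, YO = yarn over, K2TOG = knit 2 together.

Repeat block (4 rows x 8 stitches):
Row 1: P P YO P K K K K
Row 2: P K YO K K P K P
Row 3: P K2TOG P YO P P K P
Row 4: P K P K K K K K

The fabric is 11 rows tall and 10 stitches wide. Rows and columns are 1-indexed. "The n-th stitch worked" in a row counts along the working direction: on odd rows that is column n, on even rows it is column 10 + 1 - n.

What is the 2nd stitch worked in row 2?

== STITCH ==
K

Derivation:
Row 2 uses chart row ((2-1) mod 4)+1 = 2. Row 2 is even, so WS.
Chart row 2 tiled across columns 1-10: P K YO K K P K P P K
Wrong side: read the tiled row from column 10 down to 1 and exchange K with P (leave YO, K2TOG).
Row 2 as worked: P K K P K P P YO P K
Stitch 2 in working order -> K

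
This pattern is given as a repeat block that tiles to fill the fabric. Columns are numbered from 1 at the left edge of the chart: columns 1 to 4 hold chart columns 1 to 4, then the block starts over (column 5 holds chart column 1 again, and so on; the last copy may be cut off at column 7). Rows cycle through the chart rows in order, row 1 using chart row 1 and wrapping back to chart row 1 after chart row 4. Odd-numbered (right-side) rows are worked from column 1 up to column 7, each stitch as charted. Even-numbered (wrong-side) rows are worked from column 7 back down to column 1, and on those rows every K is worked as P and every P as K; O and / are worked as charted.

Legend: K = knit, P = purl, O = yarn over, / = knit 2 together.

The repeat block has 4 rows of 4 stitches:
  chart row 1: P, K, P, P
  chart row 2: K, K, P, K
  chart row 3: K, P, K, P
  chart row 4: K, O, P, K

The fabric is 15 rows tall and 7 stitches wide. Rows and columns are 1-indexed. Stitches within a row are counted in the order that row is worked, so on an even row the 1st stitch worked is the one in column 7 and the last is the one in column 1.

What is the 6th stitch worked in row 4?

== STITCH ==
O

Derivation:
Row 4 uses chart row ((4-1) mod 4)+1 = 4. Row 4 is even, so WS.
Chart row 4 tiled across columns 1-7: K O P K K O P
WS row: flip the tiled sequence (start at column 7) and apply K<->P; O and / stay.
Row 4 as worked: K O P P K O P
Counting 6 along the worked row gives O.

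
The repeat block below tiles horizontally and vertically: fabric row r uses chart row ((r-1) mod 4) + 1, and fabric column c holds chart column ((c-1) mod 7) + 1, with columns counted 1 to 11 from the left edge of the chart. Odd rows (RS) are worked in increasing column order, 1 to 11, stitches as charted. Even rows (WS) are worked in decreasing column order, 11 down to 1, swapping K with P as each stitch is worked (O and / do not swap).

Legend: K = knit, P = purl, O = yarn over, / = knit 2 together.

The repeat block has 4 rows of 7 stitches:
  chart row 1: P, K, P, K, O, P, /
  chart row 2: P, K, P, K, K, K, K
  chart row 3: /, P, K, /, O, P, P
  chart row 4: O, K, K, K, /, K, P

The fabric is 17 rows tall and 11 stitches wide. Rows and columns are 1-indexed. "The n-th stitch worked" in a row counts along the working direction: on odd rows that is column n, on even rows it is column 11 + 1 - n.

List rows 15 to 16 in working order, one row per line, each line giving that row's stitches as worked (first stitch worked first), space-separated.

Row 15: chart row 3, RS - tile across columns 1-11 and work as-is.
Row 16: chart row 4, WS - tiled (columns 1-11): O K K K / K P O K K K; work from column 11 back to 1 with K<->P swapped.

== ROWS AS WORKED ==
/ P K / O P P / P K /
P P P O K P / P P P O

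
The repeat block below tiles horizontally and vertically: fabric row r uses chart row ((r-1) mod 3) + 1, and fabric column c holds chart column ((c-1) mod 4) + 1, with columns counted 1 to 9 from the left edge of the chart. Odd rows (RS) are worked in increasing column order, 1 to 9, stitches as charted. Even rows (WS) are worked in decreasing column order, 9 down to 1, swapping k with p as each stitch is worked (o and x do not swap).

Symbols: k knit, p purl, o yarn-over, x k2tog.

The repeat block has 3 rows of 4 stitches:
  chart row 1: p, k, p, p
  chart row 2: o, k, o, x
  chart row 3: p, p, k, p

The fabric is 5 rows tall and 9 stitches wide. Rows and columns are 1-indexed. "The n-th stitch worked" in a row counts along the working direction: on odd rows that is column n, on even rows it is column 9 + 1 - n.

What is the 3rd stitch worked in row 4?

Result:
k

Derivation:
For row 4: chart row = ((4-1) mod 3) + 1 = 1; this is a WS (even) row.
Chart row 1 tiled across columns 1-9: p k p p p k p p p
WS row: flip the tiled sequence (start at column 9) and apply k<->p; o and x stay.
Row 4 as worked: k k k p k k k p k
Counting 3 along the worked row gives k.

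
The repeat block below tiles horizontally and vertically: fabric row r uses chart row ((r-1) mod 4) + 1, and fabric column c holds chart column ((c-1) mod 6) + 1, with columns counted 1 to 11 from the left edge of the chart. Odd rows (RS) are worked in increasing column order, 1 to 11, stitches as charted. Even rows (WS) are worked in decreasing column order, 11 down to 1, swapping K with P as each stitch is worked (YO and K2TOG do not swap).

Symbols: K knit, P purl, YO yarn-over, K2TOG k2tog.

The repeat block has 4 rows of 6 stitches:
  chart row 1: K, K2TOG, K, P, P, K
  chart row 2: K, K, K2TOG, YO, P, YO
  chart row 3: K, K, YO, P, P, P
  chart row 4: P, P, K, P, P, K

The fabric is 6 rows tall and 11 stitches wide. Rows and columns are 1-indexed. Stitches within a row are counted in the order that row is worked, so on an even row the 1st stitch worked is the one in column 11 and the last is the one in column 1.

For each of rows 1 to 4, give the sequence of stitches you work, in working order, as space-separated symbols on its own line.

Row 1: chart row 1, RS - tile across columns 1-11 and work as-is.
Row 2: chart row 2, WS - tiled (columns 1-11): K K K2TOG YO P YO K K K2TOG YO P; work from column 11 back to 1 with K<->P swapped.
Row 3: chart row 3, RS - tile across columns 1-11 and work as-is.
Row 4: chart row 4, WS - tiled (columns 1-11): P P K P P K P P K P P; work from column 11 back to 1 with K<->P swapped.

Result:
K K2TOG K P P K K K2TOG K P P
K YO K2TOG P P YO K YO K2TOG P P
K K YO P P P K K YO P P
K K P K K P K K P K K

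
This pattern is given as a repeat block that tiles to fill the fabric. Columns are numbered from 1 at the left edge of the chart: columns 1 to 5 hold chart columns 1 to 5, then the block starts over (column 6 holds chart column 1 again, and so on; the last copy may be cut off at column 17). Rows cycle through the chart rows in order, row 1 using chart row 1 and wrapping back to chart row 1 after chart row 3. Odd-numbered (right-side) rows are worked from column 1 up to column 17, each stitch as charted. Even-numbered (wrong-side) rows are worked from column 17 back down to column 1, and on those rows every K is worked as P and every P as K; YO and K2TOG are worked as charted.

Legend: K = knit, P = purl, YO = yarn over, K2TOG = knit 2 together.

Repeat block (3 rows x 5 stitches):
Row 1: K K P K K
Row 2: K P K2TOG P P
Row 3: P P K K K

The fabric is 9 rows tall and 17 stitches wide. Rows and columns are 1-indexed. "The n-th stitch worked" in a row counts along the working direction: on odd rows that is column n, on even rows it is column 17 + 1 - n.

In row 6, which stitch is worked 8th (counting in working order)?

== STITCH ==
P

Derivation:
For row 6: chart row = ((6-1) mod 3) + 1 = 3; this is a WS (even) row.
Chart row 3 tiled across columns 1-17: P P K K K P P K K K P P K K K P P
WS row: flip the tiled sequence (start at column 17) and apply K<->P; YO and K2TOG stay.
Row 6 as worked: K K P P P K K P P P K K P P P K K
Counting 8 along the worked row gives P.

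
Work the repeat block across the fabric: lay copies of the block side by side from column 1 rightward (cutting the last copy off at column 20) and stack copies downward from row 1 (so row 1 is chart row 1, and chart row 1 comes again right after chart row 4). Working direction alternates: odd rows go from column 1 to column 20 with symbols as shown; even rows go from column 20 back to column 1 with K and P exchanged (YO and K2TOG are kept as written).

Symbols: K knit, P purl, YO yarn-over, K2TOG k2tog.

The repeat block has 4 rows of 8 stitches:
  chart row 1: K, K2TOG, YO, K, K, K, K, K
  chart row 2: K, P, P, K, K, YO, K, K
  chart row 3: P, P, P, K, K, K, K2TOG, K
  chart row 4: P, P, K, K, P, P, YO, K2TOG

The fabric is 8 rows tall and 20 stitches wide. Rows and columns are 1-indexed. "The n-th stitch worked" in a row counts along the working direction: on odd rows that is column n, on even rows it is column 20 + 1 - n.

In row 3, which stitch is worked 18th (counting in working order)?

Stitch:
P

Derivation:
Row 3: (3-1) mod 4 = 2, so use chart row 3. Odd row -> RS.
Chart row 3 tiled across columns 1-20: P P P K K K K2TOG K P P P K K K K2TOG K P P P K
RS: work column 1 to column 20, symbols as charted — the tiled row is the row as worked.
Counting 18 along the worked row gives P.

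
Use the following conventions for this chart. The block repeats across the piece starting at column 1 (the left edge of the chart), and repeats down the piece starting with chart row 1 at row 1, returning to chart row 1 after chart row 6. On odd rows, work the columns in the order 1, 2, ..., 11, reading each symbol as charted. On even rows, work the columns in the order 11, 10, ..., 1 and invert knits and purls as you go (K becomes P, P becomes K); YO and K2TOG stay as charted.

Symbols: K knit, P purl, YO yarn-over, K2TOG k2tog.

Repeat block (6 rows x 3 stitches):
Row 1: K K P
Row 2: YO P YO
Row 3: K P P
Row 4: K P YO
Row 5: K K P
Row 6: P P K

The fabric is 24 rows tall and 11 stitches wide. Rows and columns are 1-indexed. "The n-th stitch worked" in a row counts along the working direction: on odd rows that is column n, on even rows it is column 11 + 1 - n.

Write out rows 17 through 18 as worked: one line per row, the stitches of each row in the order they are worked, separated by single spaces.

Row 17: chart row 5, RS - tile across columns 1-11 and work as-is.
Row 18: chart row 6, WS - tiled (columns 1-11): P P K P P K P P K P P; work from column 11 back to 1 with K<->P swapped.

== ROWS AS WORKED ==
K K P K K P K K P K K
K K P K K P K K P K K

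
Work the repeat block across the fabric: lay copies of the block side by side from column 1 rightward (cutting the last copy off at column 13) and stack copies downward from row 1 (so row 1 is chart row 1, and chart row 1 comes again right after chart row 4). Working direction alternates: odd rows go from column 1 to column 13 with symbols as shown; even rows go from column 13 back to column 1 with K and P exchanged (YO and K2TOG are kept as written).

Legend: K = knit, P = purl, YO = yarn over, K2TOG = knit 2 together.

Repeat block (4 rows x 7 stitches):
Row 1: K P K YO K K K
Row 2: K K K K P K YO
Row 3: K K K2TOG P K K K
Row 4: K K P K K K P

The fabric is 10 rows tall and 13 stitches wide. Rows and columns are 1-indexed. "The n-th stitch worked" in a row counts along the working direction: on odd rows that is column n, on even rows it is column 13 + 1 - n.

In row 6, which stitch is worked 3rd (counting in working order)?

Row 6 uses chart row ((6-1) mod 4)+1 = 2. Row 6 is even, so WS.
Chart row 2 tiled across columns 1-13: K K K K P K YO K K K K P K
WS row: flip the tiled sequence (start at column 13) and apply K<->P; YO and K2TOG stay.
Row 6 as worked: P K P P P P YO P K P P P P
Counting 3 along the worked row gives P.

Stitch:
P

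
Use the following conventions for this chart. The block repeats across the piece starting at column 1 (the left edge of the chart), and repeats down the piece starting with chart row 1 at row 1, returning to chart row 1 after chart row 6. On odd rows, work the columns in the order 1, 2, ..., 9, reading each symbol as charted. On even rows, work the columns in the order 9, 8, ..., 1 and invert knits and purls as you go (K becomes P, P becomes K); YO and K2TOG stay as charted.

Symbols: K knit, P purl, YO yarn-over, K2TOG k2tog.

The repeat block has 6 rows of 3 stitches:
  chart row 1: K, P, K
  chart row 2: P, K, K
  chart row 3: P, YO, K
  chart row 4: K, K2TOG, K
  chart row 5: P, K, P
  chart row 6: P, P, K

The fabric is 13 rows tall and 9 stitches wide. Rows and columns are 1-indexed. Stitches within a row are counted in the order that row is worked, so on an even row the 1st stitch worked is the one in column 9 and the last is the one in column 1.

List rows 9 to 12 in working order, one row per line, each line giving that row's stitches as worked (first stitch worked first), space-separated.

Result:
P YO K P YO K P YO K
P K2TOG P P K2TOG P P K2TOG P
P K P P K P P K P
P K K P K K P K K

Derivation:
Row 9: chart row 3, RS - tile across columns 1-9 and work as-is.
Row 10: chart row 4, WS - tiled (columns 1-9): K K2TOG K K K2TOG K K K2TOG K; work from column 9 back to 1 with K<->P swapped.
Row 11: chart row 5, RS - tile across columns 1-9 and work as-is.
Row 12: chart row 6, WS - tiled (columns 1-9): P P K P P K P P K; work from column 9 back to 1 with K<->P swapped.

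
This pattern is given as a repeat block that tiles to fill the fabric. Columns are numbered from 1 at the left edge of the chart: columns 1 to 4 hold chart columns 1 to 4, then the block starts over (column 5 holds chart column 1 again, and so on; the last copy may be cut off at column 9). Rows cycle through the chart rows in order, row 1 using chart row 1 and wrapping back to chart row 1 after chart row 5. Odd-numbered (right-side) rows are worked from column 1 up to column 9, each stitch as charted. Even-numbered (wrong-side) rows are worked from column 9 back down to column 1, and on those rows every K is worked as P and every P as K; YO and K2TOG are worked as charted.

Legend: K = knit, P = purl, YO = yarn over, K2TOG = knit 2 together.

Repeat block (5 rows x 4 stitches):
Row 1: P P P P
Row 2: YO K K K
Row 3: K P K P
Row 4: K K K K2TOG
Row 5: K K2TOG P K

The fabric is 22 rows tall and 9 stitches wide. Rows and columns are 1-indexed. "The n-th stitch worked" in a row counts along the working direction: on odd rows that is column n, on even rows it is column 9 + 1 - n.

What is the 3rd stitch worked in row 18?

Result:
P

Derivation:
Row 18: (18-1) mod 5 = 2, so use chart row 3. Even row -> WS.
Chart row 3 tiled across columns 1-9: K P K P K P K P K
WS: work from column 9 back to column 1 (reverse the tiled row), swapping K<->P (YO and K2TOG unchanged).
Row 18 as worked: P K P K P K P K P
Counting 3 along the worked row gives P.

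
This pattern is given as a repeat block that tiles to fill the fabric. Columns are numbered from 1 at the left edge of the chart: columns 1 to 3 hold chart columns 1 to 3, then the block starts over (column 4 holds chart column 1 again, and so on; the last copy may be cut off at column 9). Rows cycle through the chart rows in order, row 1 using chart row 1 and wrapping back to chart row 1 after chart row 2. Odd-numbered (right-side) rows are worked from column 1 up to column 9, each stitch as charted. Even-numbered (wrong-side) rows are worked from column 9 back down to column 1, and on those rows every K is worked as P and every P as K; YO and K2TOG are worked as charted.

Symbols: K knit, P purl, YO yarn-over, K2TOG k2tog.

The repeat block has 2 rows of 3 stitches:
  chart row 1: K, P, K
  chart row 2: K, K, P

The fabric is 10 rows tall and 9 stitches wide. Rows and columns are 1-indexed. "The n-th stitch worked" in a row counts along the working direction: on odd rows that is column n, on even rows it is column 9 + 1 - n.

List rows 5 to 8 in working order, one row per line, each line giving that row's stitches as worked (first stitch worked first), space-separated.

Rows as worked:
K P K K P K K P K
K P P K P P K P P
K P K K P K K P K
K P P K P P K P P

Derivation:
Row 5: chart row 1, RS - tile across columns 1-9 and work as-is.
Row 6: chart row 2, WS - tiled (columns 1-9): K K P K K P K K P; work from column 9 back to 1 with K<->P swapped.
Row 7: chart row 1, RS - tile across columns 1-9 and work as-is.
Row 8: chart row 2, WS - tiled (columns 1-9): K K P K K P K K P; work from column 9 back to 1 with K<->P swapped.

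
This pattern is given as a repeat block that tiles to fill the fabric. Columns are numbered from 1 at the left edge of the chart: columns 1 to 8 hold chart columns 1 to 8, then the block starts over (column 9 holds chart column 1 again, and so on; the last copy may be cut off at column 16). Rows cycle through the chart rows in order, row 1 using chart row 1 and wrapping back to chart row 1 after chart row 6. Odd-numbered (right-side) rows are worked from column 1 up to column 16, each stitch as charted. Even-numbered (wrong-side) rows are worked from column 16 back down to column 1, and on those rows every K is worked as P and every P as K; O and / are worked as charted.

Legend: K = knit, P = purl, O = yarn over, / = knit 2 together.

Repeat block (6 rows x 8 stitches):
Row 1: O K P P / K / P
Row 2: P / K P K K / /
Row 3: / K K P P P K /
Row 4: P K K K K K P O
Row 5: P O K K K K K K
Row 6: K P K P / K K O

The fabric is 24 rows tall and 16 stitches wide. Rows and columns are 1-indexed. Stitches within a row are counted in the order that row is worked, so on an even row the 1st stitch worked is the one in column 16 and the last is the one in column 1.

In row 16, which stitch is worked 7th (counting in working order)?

Stitch:
P

Derivation:
Row 16: (16-1) mod 6 = 3, so use chart row 4. Even row -> WS.
Chart row 4 tiled across columns 1-16: P K K K K K P O P K K K K K P O
Wrong side: read the tiled row from column 16 down to 1 and exchange K with P (leave O, /).
Row 16 as worked: O K P P P P P K O K P P P P P K
The 7th stitch worked is P.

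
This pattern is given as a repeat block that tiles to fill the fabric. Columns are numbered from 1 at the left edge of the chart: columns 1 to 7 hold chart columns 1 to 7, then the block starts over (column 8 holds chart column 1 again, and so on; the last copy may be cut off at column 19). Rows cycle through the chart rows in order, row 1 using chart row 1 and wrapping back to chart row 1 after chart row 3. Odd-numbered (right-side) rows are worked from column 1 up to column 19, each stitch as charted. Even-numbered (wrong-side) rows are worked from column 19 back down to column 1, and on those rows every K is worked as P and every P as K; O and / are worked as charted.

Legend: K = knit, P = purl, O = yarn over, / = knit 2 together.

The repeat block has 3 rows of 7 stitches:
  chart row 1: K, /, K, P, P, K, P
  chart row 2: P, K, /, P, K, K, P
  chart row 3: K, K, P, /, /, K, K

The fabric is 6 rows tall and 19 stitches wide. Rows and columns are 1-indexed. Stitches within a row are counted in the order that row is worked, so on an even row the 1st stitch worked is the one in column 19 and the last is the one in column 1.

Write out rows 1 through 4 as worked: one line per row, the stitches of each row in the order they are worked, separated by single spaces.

== ROWS AS WORKED ==
K / K P P K P K / K P P K P K / K P P
P K / P K K P P K / P K K P P K / P K
K K P / / K K K K P / / K K K K P / /
K K P / P K P K K P / P K P K K P / P

Derivation:
Row 1: chart row 1, RS - tile across columns 1-19 and work as-is.
Row 2: chart row 2, WS - tiled (columns 1-19): P K / P K K P P K / P K K P P K / P K; work from column 19 back to 1 with K<->P swapped.
Row 3: chart row 3, RS - tile across columns 1-19 and work as-is.
Row 4: chart row 1, WS - tiled (columns 1-19): K / K P P K P K / K P P K P K / K P P; work from column 19 back to 1 with K<->P swapped.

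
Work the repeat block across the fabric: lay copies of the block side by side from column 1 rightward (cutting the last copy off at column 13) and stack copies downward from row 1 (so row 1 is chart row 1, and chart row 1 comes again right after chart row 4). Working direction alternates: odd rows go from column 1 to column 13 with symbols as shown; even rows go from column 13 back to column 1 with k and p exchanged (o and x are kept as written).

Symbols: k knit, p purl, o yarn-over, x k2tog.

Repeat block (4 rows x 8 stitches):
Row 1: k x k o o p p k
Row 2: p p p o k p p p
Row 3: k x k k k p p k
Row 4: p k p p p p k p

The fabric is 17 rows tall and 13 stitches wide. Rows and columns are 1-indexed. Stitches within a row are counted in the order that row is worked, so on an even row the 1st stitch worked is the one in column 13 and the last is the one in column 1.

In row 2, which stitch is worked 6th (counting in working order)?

For row 2: chart row = ((2-1) mod 4) + 1 = 2; this is a WS (even) row.
Chart row 2 tiled across columns 1-13: p p p o k p p p p p p o k
Wrong side: read the tiled row from column 13 down to 1 and exchange k with p (leave o, x).
Row 2 as worked: p o k k k k k k p o k k k
Stitch 6 in working order -> k

Result:
k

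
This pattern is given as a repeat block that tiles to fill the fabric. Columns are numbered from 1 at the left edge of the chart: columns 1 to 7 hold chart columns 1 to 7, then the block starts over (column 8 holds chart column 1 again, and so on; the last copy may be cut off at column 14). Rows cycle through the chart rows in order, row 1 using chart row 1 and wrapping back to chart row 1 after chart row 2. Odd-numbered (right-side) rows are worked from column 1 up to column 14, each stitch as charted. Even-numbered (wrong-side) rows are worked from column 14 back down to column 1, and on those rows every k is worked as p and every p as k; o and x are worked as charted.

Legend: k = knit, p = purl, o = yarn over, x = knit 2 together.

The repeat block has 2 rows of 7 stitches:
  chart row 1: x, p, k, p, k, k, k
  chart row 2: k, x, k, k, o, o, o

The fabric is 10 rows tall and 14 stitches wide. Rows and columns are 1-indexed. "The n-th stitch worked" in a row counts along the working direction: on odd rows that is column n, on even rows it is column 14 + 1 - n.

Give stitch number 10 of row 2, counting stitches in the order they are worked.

== STITCH ==
o

Derivation:
Row 2 uses chart row ((2-1) mod 2)+1 = 2. Row 2 is even, so WS.
Chart row 2 tiled across columns 1-14: k x k k o o o k x k k o o o
Wrong side: read the tiled row from column 14 down to 1 and exchange k with p (leave o, x).
Row 2 as worked: o o o p p x p o o o p p x p
Stitch 10 in working order -> o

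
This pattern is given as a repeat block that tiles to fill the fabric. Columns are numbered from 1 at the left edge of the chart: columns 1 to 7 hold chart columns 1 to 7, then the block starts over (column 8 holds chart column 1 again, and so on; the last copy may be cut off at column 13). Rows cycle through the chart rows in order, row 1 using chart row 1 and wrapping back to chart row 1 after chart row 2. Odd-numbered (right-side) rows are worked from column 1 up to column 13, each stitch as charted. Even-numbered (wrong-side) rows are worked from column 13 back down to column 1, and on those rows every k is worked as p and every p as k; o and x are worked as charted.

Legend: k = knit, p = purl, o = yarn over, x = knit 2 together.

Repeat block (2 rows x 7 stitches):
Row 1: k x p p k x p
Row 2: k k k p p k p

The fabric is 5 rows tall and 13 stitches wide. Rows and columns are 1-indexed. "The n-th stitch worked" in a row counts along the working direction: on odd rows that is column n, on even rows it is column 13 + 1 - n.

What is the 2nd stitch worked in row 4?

Row 4 uses chart row ((4-1) mod 2)+1 = 2. Row 4 is even, so WS.
Chart row 2 tiled across columns 1-13: k k k p p k p k k k p p k
Wrong side: read the tiled row from column 13 down to 1 and exchange k with p (leave o, x).
Row 4 as worked: p k k p p p k p k k p p p
Stitch 2 in working order -> k

Result:
k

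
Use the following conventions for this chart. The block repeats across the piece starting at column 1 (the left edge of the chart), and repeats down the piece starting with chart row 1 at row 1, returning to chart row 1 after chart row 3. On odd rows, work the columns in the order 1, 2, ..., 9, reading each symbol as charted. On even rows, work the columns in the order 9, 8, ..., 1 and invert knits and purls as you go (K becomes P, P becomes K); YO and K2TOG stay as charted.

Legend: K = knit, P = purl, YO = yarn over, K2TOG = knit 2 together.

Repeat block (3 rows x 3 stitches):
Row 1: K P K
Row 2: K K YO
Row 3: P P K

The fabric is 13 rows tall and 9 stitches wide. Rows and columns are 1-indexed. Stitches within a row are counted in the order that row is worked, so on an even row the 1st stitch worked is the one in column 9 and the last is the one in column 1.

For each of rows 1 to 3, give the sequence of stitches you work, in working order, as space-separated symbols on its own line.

Row 1: chart row 1, RS - tile across columns 1-9 and work as-is.
Row 2: chart row 2, WS - tiled (columns 1-9): K K YO K K YO K K YO; work from column 9 back to 1 with K<->P swapped.
Row 3: chart row 3, RS - tile across columns 1-9 and work as-is.

== ROWS AS WORKED ==
K P K K P K K P K
YO P P YO P P YO P P
P P K P P K P P K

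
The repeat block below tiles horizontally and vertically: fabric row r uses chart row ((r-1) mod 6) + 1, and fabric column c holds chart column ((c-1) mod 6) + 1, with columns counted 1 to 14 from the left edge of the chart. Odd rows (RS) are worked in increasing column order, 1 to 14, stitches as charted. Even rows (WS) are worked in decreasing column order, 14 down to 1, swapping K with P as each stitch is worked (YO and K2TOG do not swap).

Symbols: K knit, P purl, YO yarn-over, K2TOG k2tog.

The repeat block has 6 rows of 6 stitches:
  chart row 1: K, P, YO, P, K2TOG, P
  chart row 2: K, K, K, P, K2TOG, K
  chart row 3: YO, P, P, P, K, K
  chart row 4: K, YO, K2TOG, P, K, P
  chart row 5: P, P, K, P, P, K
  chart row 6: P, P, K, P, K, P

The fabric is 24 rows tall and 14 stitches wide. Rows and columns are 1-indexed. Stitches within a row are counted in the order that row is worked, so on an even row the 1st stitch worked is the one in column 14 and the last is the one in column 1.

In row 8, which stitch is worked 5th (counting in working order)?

Stitch:
K

Derivation:
Row 8 uses chart row ((8-1) mod 6)+1 = 2. Row 8 is even, so WS.
Chart row 2 tiled across columns 1-14: K K K P K2TOG K K K K P K2TOG K K K
WS row: flip the tiled sequence (start at column 14) and apply K<->P; YO and K2TOG stay.
Row 8 as worked: P P P K2TOG K P P P P K2TOG K P P P
The 5th stitch worked is K.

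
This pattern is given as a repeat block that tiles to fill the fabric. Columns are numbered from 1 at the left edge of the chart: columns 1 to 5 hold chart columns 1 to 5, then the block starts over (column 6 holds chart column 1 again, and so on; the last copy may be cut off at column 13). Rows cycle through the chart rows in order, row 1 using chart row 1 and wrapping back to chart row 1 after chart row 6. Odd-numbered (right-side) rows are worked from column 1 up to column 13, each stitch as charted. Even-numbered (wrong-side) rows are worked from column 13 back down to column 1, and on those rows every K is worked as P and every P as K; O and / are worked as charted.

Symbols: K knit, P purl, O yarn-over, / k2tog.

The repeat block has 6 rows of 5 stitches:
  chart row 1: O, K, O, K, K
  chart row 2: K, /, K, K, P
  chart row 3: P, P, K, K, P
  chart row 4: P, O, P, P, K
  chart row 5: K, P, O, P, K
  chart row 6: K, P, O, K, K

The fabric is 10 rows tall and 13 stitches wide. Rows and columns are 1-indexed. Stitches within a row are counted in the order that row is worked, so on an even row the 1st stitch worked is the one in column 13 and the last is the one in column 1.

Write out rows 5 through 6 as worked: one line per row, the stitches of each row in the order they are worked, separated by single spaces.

Row 5: chart row 5, RS - tile across columns 1-13 and work as-is.
Row 6: chart row 6, WS - tiled (columns 1-13): K P O K K K P O K K K P O; work from column 13 back to 1 with K<->P swapped.

Result:
K P O P K K P O P K K P O
O K P P P O K P P P O K P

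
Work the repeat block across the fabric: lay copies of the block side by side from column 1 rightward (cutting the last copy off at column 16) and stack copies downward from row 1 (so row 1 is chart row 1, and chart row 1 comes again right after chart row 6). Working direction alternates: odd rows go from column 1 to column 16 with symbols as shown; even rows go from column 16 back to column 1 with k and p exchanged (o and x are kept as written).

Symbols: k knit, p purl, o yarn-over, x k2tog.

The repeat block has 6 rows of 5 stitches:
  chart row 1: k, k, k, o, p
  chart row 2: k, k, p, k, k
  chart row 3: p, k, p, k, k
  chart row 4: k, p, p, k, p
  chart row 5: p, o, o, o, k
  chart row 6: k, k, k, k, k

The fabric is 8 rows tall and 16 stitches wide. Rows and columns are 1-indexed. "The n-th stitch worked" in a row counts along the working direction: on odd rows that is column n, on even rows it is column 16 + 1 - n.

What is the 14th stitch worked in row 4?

Result:
k

Derivation:
For row 4: chart row = ((4-1) mod 6) + 1 = 4; this is a WS (even) row.
Chart row 4 tiled across columns 1-16: k p p k p k p p k p k p p k p k
WS row: flip the tiled sequence (start at column 16) and apply k<->p; o and x stay.
Row 4 as worked: p k p k k p k p k k p k p k k p
Stitch 14 in working order -> k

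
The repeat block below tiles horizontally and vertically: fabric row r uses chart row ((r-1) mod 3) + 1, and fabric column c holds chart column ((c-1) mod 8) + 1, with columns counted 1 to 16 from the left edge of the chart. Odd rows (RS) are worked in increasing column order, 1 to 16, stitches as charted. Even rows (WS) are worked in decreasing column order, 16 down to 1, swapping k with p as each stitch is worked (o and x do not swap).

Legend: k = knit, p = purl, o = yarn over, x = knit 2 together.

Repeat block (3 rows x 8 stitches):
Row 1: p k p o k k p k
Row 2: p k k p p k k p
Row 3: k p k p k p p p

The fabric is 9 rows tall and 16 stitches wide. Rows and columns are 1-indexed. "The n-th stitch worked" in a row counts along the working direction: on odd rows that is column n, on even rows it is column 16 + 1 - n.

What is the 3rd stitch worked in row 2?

Row 2: (2-1) mod 3 = 1, so use chart row 2. Even row -> WS.
Chart row 2 tiled across columns 1-16: p k k p p k k p p k k p p k k p
WS row: flip the tiled sequence (start at column 16) and apply k<->p; o and x stay.
Row 2 as worked: k p p k k p p k k p p k k p p k
Counting 3 along the worked row gives p.

Stitch:
p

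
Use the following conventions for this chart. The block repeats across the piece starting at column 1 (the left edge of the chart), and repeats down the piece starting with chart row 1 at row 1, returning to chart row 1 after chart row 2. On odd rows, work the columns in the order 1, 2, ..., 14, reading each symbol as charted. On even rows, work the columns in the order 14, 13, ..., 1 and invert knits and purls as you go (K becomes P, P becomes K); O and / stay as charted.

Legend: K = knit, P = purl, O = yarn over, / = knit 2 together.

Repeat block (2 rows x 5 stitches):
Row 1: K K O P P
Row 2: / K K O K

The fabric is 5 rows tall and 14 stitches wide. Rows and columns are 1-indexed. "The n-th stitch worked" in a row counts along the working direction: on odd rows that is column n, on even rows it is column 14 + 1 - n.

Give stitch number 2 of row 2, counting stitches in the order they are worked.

Row 2 uses chart row ((2-1) mod 2)+1 = 2. Row 2 is even, so WS.
Chart row 2 tiled across columns 1-14: / K K O K / K K O K / K K O
WS: work from column 14 back to column 1 (reverse the tiled row), swapping K<->P (O and / unchanged).
Row 2 as worked: O P P / P O P P / P O P P /
The 2nd stitch worked is P.

== STITCH ==
P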